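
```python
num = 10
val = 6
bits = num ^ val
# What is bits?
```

Trace:
`num = 10` → num = 10
`val = 6` → val = 6
`bits = num ^ val` → bits = 12
So bits = 12

Answer: 12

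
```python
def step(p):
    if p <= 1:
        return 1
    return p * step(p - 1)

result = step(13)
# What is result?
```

step(13) = 13 * 12 * 11 * 10 * 9 * 8 * 7 * 6 * 5 * 4 * 3 * 2 * 1 = 6227020800

Answer: 6227020800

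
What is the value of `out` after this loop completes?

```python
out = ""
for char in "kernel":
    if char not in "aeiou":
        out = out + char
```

Remove vowels from 'kernel'
`out` takes the values: "" → "k" → "kr" → "krn" → "krnl"

Answer: "krnl"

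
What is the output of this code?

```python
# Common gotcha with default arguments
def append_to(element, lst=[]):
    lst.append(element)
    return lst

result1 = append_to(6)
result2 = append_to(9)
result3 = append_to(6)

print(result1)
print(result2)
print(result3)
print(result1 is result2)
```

Key concept: mutable default argument gotcha.
Step by step:
`result1 = append_to(6)` → result1 = [6]
`result2 = append_to(9)` → result1 = [6, 9] (same object as result2); result2 = [6, 9] (same object as result1)
`result3 = append_to(6)` → result1 = [6, 9, 6] (same object as result2, result3); result2 = [6, 9, 6] (same object as result1, result3); result3 = [6, 9, 6] (same object as result1, result2)
`print(result1)` → prints [6, 9, 6]
`print(result2)` → prints [6, 9, 6]
`print(result3)` → prints [6, 9, 6]
`print(result1 is result2)` → prints True

Answer:
[6, 9, 6]
[6, 9, 6]
[6, 9, 6]
True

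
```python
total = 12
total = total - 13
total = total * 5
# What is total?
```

Trace:
`total = 12` → total = 12
`total = total - 13` → total = -1
`total = total * 5` → total = -5
So total = -5

Answer: -5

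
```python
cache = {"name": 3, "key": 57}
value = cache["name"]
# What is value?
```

Trace:
`cache = {"name": 3, "key": 57}` → cache = {'name': 3, 'key': 57}
`value = cache["name"]` → value = 3
So value = 3

Answer: 3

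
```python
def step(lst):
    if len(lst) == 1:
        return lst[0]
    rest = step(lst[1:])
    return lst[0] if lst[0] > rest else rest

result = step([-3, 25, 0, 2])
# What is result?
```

Recursive max over [-3, 25, 0, 2] = 25

Answer: 25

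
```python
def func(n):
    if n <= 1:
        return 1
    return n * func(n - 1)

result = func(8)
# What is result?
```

func(8) = 8 * 7 * 6 * 5 * 4 * 3 * 2 * 1 = 40320

Answer: 40320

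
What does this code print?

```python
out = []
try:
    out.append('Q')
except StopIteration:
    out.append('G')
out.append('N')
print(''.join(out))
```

Execution trace: 'Q' (try body, no exception) → 'N' (after the try/except). Output: QN

Answer: QN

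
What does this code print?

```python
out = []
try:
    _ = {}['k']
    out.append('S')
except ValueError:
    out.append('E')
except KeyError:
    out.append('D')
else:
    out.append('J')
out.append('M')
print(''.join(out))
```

Execution trace: 'D' (except KeyError) → 'M' (after the try/except). Output: DM

Answer: DM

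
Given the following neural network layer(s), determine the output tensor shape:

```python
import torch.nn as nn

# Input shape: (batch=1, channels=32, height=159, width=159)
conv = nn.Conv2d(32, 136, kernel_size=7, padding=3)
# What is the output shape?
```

Input: (1, 32, 159, 159) -> Output: (1, 136, 159, 159)

Answer: (1, 136, 159, 159)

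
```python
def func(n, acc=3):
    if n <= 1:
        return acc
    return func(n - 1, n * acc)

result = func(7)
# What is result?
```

Accumulator trace (n, acc): (7, 3) -> (6, 21) -> (5, 126) -> (4, 630) -> (3, 2520) -> (2, 7560) -> (1, 15120) -> return 15120

Answer: 15120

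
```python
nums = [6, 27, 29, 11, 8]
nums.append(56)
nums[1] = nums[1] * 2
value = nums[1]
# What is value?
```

Trace:
`nums = [6, 27, 29, 11, 8]` → nums = [6, 27, 29, 11, 8]
`nums.append(56)` → nums = [6, 27, 29, 11, 8, 56]
`nums[1] = nums[1] * 2` → nums = [6, 54, 29, 11, 8, 56]
`value = nums[1]` → value = 54
So value = 54

Answer: 54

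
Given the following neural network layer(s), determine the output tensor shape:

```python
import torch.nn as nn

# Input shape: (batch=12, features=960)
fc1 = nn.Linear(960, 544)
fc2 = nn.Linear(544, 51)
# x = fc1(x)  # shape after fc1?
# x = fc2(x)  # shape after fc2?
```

Input: (12, 960) -> after fc1: (12, 544) -> Output: (12, 51)

Answer: (12, 51)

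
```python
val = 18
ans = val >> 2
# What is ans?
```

Trace:
`val = 18` → val = 18
`ans = val >> 2` → ans = 4
So ans = 4

Answer: 4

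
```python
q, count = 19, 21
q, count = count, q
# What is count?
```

Trace:
`q, count = 19, 21` → q = 19; count = 21
`q, count = count, q` → q = 21; count = 19
So count = 19

Answer: 19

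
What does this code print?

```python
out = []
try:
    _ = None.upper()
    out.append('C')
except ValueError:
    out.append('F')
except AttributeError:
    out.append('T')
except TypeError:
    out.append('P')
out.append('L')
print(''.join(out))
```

Execution trace: 'T' (except AttributeError) → 'L' (after the try/except). Output: TL

Answer: TL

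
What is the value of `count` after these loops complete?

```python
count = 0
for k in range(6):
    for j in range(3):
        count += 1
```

6 * 3 = 18
`count` takes the values: 0 → 1 → 2 → 3 → 4 → 5 → 6 → 7 → 8 → 9 → 10 → 11 → 12 → 13 → 14 → 15 → 16 → 17 → 18

Answer: 18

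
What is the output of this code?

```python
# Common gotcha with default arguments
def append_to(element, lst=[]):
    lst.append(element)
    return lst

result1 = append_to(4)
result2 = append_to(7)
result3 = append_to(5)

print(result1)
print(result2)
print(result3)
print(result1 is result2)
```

Key concept: mutable default argument gotcha.
Step by step:
`result1 = append_to(4)` → result1 = [4]
`result2 = append_to(7)` → result1 = [4, 7] (same object as result2); result2 = [4, 7] (same object as result1)
`result3 = append_to(5)` → result1 = [4, 7, 5] (same object as result2, result3); result2 = [4, 7, 5] (same object as result1, result3); result3 = [4, 7, 5] (same object as result1, result2)
`print(result1)` → prints [4, 7, 5]
`print(result2)` → prints [4, 7, 5]
`print(result3)` → prints [4, 7, 5]
`print(result1 is result2)` → prints True

Answer:
[4, 7, 5]
[4, 7, 5]
[4, 7, 5]
True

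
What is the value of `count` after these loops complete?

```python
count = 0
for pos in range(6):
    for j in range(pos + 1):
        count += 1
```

Triangle: 1 + 2 + ... + 6
`count` takes the values: 0 → 1 → 2 → 3 → 4 → 5 → 6 → 7 → 8 → 9 → 10 → 11 → 12 → 13 → 14 → 15 → 16 → 17 → 18 → 19 → 20 → 21

Answer: 21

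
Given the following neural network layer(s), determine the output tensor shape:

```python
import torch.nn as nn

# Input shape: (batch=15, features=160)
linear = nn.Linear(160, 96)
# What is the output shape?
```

Input: (15, 160) -> Output: (15, 96)

Answer: (15, 96)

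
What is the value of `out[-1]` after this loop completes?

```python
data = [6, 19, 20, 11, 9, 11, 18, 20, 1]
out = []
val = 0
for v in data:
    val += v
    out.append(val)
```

Cumulative sum ends at 115
`out` takes the values: [] → [6] → [6, 25] → [6, 25, 45] → [6, 25, 45, 56] → [6, 25, 45, 56, 65] → [6, 25, 45, 56, 65, 76] → [6, 25, 45, 56, 65, 76, 94] → [6, 25, 45, 56, 65, 76, 94, 114] → [6, 25, 45, 56, 65, 76, 94, 114, 115]
So `out[-1]` = 115

Answer: 115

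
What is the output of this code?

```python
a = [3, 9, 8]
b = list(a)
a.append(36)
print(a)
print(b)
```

Key concept: list() constructor creates copy.
Step by step:
`a = [3, 9, 8]` → a = [3, 9, 8]
`b = list(a)` → b = [3, 9, 8]
`a.append(36)` → a = [3, 9, 8, 36]
`print(a)` → prints [3, 9, 8, 36]
`print(b)` → prints [3, 9, 8]

Answer:
[3, 9, 8, 36]
[3, 9, 8]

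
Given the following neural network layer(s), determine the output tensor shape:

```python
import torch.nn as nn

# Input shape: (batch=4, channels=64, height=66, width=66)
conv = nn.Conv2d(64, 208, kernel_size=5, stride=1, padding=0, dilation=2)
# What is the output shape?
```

Input: (4, 64, 66, 66) -> Output: (4, 208, 58, 58)

Answer: (4, 208, 58, 58)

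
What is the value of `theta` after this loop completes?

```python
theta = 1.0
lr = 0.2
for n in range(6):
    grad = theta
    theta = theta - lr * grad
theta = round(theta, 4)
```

Gradient descent: w = 1.0 * (1 - 0.2)^6
`theta` takes the values: 1.0 → 0.8 → 0.64 → 0.512 → 0.4096 → 0.32768 → 0.262144 → 0.2621

Answer: 0.2621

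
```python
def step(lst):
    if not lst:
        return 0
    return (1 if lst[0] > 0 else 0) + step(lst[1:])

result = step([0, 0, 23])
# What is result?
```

Count of positive elements in [0, 0, 23] = 1

Answer: 1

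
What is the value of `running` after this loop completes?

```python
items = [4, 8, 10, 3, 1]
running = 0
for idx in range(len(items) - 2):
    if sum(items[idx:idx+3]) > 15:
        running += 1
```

Count windows with sum > 15
`running` takes the values: 0 → 1 → 2

Answer: 2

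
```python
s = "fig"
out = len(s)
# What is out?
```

Trace:
`s = "fig"` → s = 'fig'
`out = len(s)` → out = 3
So out = 3

Answer: 3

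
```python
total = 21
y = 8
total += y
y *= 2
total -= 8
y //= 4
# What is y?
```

Trace:
`total = 21` → total = 21
`y = 8` → y = 8
`total += y` → total = 29
`y *= 2` → y = 16
`total -= 8` → total = 21
`y //= 4` → y = 4
So y = 4

Answer: 4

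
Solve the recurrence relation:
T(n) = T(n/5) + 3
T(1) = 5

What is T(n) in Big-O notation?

Each step divides n by 5 and adds 3. After log_5(n) steps we reach T(1)=5. So T(n) = 3·log_5(n) + 5 = O(log n).

Answer: O(log n)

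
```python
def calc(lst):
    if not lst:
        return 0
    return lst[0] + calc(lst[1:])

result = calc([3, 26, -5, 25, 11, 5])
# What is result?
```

3 + 26 + (-5) + 25 + 11 + 5 + 0 = 65

Answer: 65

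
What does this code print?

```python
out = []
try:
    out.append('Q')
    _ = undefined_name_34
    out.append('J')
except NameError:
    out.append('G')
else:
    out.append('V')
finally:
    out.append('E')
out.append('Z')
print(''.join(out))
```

Execution trace: 'Q' (try body) → 'G' (except NameError) → 'E' (finally) → 'Z' (after the try/except). Output: QGEZ

Answer: QGEZ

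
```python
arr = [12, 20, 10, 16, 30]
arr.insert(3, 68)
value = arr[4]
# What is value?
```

Trace:
`arr = [12, 20, 10, 16, 30]` → arr = [12, 20, 10, 16, 30]
`arr.insert(3, 68)` → arr = [12, 20, 10, 68, 16, 30]
`value = arr[4]` → value = 16
So value = 16

Answer: 16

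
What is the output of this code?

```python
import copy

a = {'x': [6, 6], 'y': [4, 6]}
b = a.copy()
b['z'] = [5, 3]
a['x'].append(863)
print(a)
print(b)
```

Key concept: shallow copy of dict with mutable values.
Step by step:
`a = {'x': [6, 6], 'y': [4, 6]}` → a = {'x': [6, 6], 'y': [4, 6]}
`b = a.copy()` → b = {'x': [6, 6], 'y': [4, 6]}
`b['z'] = [5, 3]` → b = {'x': [6, 6], 'y': [4, 6], 'z': [5, 3]}
`a['x'].append(863)` → a = {'x': [6, 6, 863], 'y': [4, 6]}; b = {'x': [6, 6, 863], 'y': [4, 6], 'z': [5, 3]}
`print(a)` → prints {'x': [6, 6, 863], 'y': [4, 6]}
`print(b)` → prints {'x': [6, 6, 863], 'y': [4, 6], 'z': [5, 3]}

Answer:
{'x': [6, 6, 863], 'y': [4, 6]}
{'x': [6, 6, 863], 'y': [4, 6], 'z': [5, 3]}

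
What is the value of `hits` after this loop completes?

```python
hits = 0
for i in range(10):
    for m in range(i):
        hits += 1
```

Triangle number: 0+1+2+...+9
`hits` takes the values: 0 → 1 → 2 → 3 → 4 → 5 → 6 → 7 → 8 → 9 → 10 → 11 → 12 → 13 → 14 → 15 → 16 → 17 → 18 → 19 → 20 → 21 → 22 → 23 → 24 → 25 → 26 → 27 → 28 → 29 → … → 41 → 42 → 43 → 44 → 45

Answer: 45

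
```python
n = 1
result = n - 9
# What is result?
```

Trace:
`n = 1` → n = 1
`result = n - 9` → result = -8
So result = -8

Answer: -8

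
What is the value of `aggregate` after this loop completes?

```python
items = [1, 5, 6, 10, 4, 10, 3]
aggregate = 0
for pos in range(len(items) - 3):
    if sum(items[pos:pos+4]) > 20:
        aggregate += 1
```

Count windows with sum > 20
`aggregate` takes the values: 0 → 1 → 2 → 3 → 4

Answer: 4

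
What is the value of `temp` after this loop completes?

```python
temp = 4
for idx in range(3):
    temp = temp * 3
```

Multiply by 3, 3 times: 4 * 3^3 = 108
`temp` takes the values: 4 → 12 → 36 → 108

Answer: 108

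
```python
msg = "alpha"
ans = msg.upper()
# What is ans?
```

Trace:
`msg = "alpha"` → msg = 'alpha'
`ans = msg.upper()` → ans = 'ALPHA'
So ans = 'ALPHA'

Answer: 'ALPHA'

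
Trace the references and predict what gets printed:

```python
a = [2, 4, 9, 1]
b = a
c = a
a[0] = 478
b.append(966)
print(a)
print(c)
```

Key concept: multiple aliases.
Step by step:
`a = [2, 4, 9, 1]` → a = [2, 4, 9, 1]
`b = a` → b = [2, 4, 9, 1] (same object as a)
`c = a` → c = [2, 4, 9, 1] (same object as a, b)
`a[0] = 478` → a = [478, 4, 9, 1] (same object as b, c); b = [478, 4, 9, 1] (same object as a, c); c = [478, 4, 9, 1] (same object as a, b)
`b.append(966)` → a = [478, 4, 9, 1, 966] (same object as b, c); b = [478, 4, 9, 1, 966] (same object as a, c); c = [478, 4, 9, 1, 966] (same object as a, b)
`print(a)` → prints [478, 4, 9, 1, 966]
`print(c)` → prints [478, 4, 9, 1, 966]

Answer:
[478, 4, 9, 1, 966]
[478, 4, 9, 1, 966]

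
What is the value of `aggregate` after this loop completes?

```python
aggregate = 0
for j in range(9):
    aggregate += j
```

Sum of 0 to 8 = 36
`aggregate` takes the values: 0 → 1 → 3 → 6 → 10 → 15 → 21 → 28 → 36

Answer: 36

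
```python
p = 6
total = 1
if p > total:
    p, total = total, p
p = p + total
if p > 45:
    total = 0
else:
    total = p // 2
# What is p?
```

Trace:
`p = 6` → p = 6
`total = 1` → total = 1
`if p > total: ...` → p > total is True → p = 1; total = 6
`p = p + total` → p = 7
`if p > 45: ...` → p > 45 is False, take else branch → total = 3
So p = 7

Answer: 7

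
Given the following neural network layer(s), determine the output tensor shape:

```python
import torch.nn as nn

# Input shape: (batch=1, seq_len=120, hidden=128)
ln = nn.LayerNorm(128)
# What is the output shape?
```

Input: (1, 120, 128) -> Output: (1, 120, 128)

Answer: (1, 120, 128)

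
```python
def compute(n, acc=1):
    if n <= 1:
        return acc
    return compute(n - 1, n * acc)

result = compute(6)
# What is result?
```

Accumulator trace (n, acc): (6, 1) -> (5, 6) -> (4, 30) -> (3, 120) -> (2, 360) -> (1, 720) -> return 720

Answer: 720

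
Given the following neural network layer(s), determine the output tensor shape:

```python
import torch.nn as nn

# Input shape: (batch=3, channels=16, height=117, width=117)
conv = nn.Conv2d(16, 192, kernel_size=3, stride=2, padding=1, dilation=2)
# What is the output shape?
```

Input: (3, 16, 117, 117) -> Output: (3, 192, 58, 58)

Answer: (3, 192, 58, 58)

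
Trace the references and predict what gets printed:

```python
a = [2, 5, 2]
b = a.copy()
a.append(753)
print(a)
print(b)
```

Key concept: list.copy() creates independent copy.
Step by step:
`a = [2, 5, 2]` → a = [2, 5, 2]
`b = a.copy()` → b = [2, 5, 2]
`a.append(753)` → a = [2, 5, 2, 753]
`print(a)` → prints [2, 5, 2, 753]
`print(b)` → prints [2, 5, 2]

Answer:
[2, 5, 2, 753]
[2, 5, 2]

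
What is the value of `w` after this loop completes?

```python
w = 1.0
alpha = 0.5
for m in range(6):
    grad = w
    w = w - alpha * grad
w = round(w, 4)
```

Gradient descent: w = 1.0 * (1 - 0.5)^6
`w` takes the values: 1.0 → 0.5 → 0.25 → 0.125 → 0.0625 → 0.03125 → 0.015625 → 0.0156

Answer: 0.0156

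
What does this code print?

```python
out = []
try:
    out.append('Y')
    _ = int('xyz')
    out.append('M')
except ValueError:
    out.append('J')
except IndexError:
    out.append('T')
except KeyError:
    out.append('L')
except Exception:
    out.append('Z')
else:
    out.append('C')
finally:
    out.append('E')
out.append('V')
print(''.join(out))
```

Execution trace: 'Y' (try body) → 'J' (except ValueError) → 'E' (finally) → 'V' (after the try/except). Output: YJEV

Answer: YJEV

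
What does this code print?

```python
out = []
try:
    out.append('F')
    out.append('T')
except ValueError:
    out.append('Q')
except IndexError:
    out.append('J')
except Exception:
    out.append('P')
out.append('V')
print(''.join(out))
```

Execution trace: 'F' (try body) → 'T' (try body, no exception) → 'V' (after the try/except). Output: FTV

Answer: FTV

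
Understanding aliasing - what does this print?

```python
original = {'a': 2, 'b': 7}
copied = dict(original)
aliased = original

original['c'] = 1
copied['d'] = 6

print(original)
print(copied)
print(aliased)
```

Key concept: dict() creates copy, assignment creates alias.
Step by step:
`original = {'a': 2, 'b': 7}` → original = {'a': 2, 'b': 7}
`copied = dict(original)` → copied = {'a': 2, 'b': 7}
`aliased = original` → aliased = {'a': 2, 'b': 7} (same object as original)
`original['c'] = 1` → original = {'a': 2, 'b': 7, 'c': 1} (same object as aliased); aliased = {'a': 2, 'b': 7, 'c': 1} (same object as original)
`copied['d'] = 6` → copied = {'a': 2, 'b': 7, 'd': 6}
`print(original)` → prints {'a': 2, 'b': 7, 'c': 1}
`print(copied)` → prints {'a': 2, 'b': 7, 'd': 6}
`print(aliased)` → prints {'a': 2, 'b': 7, 'c': 1}

Answer:
{'a': 2, 'b': 7, 'c': 1}
{'a': 2, 'b': 7, 'd': 6}
{'a': 2, 'b': 7, 'c': 1}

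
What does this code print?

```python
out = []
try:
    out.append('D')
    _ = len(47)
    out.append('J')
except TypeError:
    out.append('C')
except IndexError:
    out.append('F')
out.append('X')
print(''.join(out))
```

Execution trace: 'D' (try body) → 'C' (except TypeError) → 'X' (after the try/except). Output: DCX

Answer: DCX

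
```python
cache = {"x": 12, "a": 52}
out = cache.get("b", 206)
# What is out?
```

Trace:
`cache = {"x": 12, "a": 52}` → cache = {'x': 12, 'a': 52}
`out = cache.get("b", 206)` → out = 206
So out = 206

Answer: 206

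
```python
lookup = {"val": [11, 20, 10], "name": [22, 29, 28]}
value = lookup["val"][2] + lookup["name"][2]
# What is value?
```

Trace:
`lookup = {"val": [11, 20, 10], "name": [22, 29, 28]}` → lookup = {'val': [11, 20, 10], 'name': [22, 29, 28]}
`value = lookup["val"][2] + lookup["name"][2]` → value = 38
So value = 38

Answer: 38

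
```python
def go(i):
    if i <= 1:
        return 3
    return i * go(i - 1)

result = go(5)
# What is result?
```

go(5) = 5 * 4 * 3 * 2 * 3 = 360

Answer: 360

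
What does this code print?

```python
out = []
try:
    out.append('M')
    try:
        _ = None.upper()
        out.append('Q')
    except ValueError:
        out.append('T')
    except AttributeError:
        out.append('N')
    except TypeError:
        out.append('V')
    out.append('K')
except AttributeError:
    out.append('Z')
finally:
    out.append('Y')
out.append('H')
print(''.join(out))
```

Execution trace: 'M' (try body) → 'N' (inner except AttributeError) → 'K' (try body, no exception) → 'Y' (finally) → 'H' (after the try/except). Output: MNKYH

Answer: MNKYH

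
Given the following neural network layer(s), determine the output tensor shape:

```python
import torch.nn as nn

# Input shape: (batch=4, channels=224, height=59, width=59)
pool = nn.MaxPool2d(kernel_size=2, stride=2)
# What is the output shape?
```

Input: (4, 224, 59, 59) -> Output: (4, 224, 29, 29)

Answer: (4, 224, 29, 29)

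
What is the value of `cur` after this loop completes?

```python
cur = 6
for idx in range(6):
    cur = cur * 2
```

Multiply by 2, 6 times: 6 * 2^6 = 384
`cur` takes the values: 6 → 12 → 24 → 48 → 96 → 192 → 384

Answer: 384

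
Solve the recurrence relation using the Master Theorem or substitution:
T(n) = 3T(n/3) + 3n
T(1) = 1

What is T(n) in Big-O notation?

By Master Theorem: a=3, b=3, f(n)=3n. Since log_3(3) = 1 and f(n) = Θ(n^1), Case 2 applies. T(n) = O(n log n).

Answer: O(n log n)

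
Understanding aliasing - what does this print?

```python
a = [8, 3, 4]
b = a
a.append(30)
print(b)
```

Key concept: basic list aliasing.
Step by step:
`a = [8, 3, 4]` → a = [8, 3, 4]
`b = a` → b = [8, 3, 4] (same object as a)
`a.append(30)` → a = [8, 3, 4, 30] (same object as b); b = [8, 3, 4, 30] (same object as a)
`print(b)` → prints [8, 3, 4, 30]

Answer: [8, 3, 4, 30]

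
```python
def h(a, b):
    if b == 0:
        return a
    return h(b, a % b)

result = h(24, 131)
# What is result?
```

h(24, 131) -> h(131, 24) -> h(24, 11) -> h(11, 2) -> h(2, 1) -> h(1, 0) -> 1

Answer: 1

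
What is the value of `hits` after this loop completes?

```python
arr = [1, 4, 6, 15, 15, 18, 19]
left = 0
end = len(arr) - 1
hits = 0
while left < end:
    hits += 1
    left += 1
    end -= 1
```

Iterations until pointers meet (list length 7)
`hits` takes the values: 0 → 1 → 2 → 3

Answer: 3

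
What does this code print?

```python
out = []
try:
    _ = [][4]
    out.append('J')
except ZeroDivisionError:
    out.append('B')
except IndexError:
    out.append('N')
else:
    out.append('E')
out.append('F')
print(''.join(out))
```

Execution trace: 'N' (except IndexError) → 'F' (after the try/except). Output: NF

Answer: NF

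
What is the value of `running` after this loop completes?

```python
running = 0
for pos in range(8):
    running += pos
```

Sum of 0 to 7 = 28
`running` takes the values: 0 → 1 → 3 → 6 → 10 → 15 → 21 → 28

Answer: 28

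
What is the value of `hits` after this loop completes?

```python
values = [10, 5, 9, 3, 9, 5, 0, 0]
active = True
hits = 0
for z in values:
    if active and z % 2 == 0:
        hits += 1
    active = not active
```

Count even values at even positions
`hits` takes the values: 0 → 1 → 2

Answer: 2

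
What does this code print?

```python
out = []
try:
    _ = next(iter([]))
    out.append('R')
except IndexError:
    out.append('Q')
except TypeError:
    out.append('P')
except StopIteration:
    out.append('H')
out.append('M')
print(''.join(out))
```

Execution trace: 'H' (except StopIteration) → 'M' (after the try/except). Output: HM

Answer: HM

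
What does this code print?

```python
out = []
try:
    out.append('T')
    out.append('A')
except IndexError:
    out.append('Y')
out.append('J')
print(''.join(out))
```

Execution trace: 'T' (try body) → 'A' (try body, no exception) → 'J' (after the try/except). Output: TAJ

Answer: TAJ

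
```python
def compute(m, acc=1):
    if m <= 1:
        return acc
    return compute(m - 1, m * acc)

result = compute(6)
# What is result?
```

Accumulator trace (n, acc): (6, 1) -> (5, 6) -> (4, 30) -> (3, 120) -> (2, 360) -> (1, 720) -> return 720

Answer: 720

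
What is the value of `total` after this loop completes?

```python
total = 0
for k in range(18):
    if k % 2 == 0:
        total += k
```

Sum of even numbers 0 to 17
`total` takes the values: 0 → 2 → 6 → 12 → 20 → 30 → 42 → 56 → 72

Answer: 72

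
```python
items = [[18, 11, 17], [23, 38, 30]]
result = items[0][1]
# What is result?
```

Trace:
`items = [[18, 11, 17], [23, 38, 30]]` → items = [[18, 11, 17], [23, 38, 30]]
`result = items[0][1]` → result = 11
So result = 11

Answer: 11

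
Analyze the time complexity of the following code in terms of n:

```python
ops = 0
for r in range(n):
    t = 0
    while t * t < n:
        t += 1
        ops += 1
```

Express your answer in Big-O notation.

Each loop level contributes: n × √n. Multiplying the contributions gives O(n√n).

Answer: O(n√n)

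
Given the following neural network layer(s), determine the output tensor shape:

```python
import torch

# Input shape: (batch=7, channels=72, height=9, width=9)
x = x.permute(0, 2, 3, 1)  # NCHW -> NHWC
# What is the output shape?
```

Input: (7, 72, 9, 9) -> Output: (7, 9, 9, 72)

Answer: (7, 9, 9, 72)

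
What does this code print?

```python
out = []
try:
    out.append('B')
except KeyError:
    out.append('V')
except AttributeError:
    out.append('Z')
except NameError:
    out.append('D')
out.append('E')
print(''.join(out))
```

Execution trace: 'B' (try body, no exception) → 'E' (after the try/except). Output: BE

Answer: BE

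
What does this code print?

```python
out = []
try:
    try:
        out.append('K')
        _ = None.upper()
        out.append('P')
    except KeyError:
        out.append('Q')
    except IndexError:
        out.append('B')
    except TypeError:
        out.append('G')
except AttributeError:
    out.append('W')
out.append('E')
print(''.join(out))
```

Execution trace: 'K' (try body) → 'W' (outer except AttributeError) → 'E' (after the try/except). Output: KWE

Answer: KWE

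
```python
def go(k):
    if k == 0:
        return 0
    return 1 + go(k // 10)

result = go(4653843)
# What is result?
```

Count of digits of 4653843: 7

Answer: 7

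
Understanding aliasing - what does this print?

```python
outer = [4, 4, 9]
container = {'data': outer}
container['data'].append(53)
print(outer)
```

Key concept: dict holds reference to list.
Step by step:
`outer = [4, 4, 9]` → outer = [4, 4, 9]
`container = {'data': outer}` → container = {'data': [4, 4, 9]}
`container['data'].append(53)` → outer = [4, 4, 9, 53]; container = {'data': [4, 4, 9, 53]}
`print(outer)` → prints [4, 4, 9, 53]

Answer: [4, 4, 9, 53]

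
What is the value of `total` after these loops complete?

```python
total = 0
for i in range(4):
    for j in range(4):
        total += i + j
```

Sum of all i+j for i,j in 4x4
`total` takes the values: 0 → 1 → 3 → 6 → 7 → 9 → 12 → 16 → 18 → 21 → 25 → 30 → 33 → 37 → 42 → 48

Answer: 48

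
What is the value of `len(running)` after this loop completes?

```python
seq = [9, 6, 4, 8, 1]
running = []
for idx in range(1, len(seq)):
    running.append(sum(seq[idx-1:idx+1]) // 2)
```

Number of 2-element averages
`running` takes the values: [] → [7] → [7, 5] → [7, 5, 6] → [7, 5, 6, 4]
So `len(running)` = 4

Answer: 4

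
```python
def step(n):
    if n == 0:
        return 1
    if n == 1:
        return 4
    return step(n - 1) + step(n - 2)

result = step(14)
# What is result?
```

Build up from base cases: step(0)=1, step(1)=4, step(2)=5, step(3)=9, step(4)=14, step(5)=23, step(6)=37, ..., step(14)=1741

Answer: 1741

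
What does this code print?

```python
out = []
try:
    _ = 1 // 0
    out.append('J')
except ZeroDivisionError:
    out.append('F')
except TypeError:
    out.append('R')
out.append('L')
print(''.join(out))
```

Execution trace: 'F' (except ZeroDivisionError) → 'L' (after the try/except). Output: FL

Answer: FL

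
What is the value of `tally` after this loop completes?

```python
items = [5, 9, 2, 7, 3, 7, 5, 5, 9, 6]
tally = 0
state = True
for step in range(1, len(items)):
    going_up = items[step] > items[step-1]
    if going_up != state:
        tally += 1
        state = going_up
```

Count direction changes in [5, 9, 2, 7, 3, 7, 5, 5, 9, 6]
`tally` takes the values: 0 → 1 → 2 → 3 → 4 → 5 → 6 → 7

Answer: 7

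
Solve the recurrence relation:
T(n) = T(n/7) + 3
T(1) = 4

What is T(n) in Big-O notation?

Each step divides n by 7 and adds 3. After log_7(n) steps we reach T(1)=4. So T(n) = 3·log_7(n) + 4 = O(log n).

Answer: O(log n)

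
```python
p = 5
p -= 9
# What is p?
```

Trace:
`p = 5` → p = 5
`p -= 9` → p = -4
So p = -4

Answer: -4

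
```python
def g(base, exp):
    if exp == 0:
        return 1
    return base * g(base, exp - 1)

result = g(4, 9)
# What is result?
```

g(4, 9) = 4 * 4 * 4 * 4 * 4 * 4 * 4 * 4 * 4 = 262144

Answer: 262144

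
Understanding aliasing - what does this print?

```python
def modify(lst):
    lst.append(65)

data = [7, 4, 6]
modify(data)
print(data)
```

Key concept: function modifies passed list.
Step by step:
`data = [7, 4, 6]` → data = [7, 4, 6]
`modify(data)` → data = [7, 4, 6, 65]
`print(data)` → prints [7, 4, 6, 65]

Answer: [7, 4, 6, 65]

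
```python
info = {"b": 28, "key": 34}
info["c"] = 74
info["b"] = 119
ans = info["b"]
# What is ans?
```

Trace:
`info = {"b": 28, "key": 34}` → info = {'b': 28, 'key': 34}
`info["c"] = 74` → info = {'b': 28, 'key': 34, 'c': 74}
`info["b"] = 119` → info = {'b': 119, 'key': 34, 'c': 74}
`ans = info["b"]` → ans = 119
So ans = 119

Answer: 119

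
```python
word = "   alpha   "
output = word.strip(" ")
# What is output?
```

Trace:
`word = "   alpha   "` → word = '   alpha   '
`output = word.strip(" ")` → output = 'alpha'
So output = 'alpha'

Answer: 'alpha'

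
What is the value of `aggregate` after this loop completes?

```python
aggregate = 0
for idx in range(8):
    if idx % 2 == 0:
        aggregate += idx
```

Sum of even numbers 0 to 7
`aggregate` takes the values: 0 → 2 → 6 → 12

Answer: 12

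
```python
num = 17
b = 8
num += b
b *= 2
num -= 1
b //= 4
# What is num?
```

Trace:
`num = 17` → num = 17
`b = 8` → b = 8
`num += b` → num = 25
`b *= 2` → b = 16
`num -= 1` → num = 24
`b //= 4` → b = 4
So num = 24

Answer: 24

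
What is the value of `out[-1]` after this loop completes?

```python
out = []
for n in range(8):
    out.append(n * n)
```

Last element of squares 0 to 7
`out` takes the values: [] → [0] → [0, 1] → [0, 1, 4] → [0, 1, 4, 9] → [0, 1, 4, 9, 16] → [0, 1, 4, 9, 16, 25] → [0, 1, 4, 9, 16, 25, 36] → [0, 1, 4, 9, 16, 25, 36, 49]
So `out[-1]` = 49

Answer: 49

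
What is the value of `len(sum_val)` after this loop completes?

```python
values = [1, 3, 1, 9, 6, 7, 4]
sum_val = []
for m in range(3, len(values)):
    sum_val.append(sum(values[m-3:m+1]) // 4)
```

Number of 4-element averages
`sum_val` takes the values: [] → [3] → [3, 4] → [3, 4, 5] → [3, 4, 5, 6]
So `len(sum_val)` = 4

Answer: 4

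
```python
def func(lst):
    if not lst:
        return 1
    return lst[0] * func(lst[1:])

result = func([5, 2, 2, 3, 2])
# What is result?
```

Product over [5, 2, 2, 3, 2] = 5 * 2 * 2 * 3 * 2 = 120

Answer: 120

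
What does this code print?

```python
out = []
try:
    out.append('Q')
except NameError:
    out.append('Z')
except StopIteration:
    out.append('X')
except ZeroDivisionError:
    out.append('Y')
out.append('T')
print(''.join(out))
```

Execution trace: 'Q' (try body, no exception) → 'T' (after the try/except). Output: QT

Answer: QT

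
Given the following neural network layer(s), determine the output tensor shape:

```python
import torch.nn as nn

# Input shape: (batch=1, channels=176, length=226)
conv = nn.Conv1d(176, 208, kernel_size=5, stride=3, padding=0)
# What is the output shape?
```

Input: (1, 176, 226) -> Output: (1, 208, 74)

Answer: (1, 208, 74)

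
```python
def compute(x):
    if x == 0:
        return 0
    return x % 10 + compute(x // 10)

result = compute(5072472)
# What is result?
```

Sum of digits of 5072472: 2 + 7 + 4 + 2 + 7 + 0 + 5 = 27

Answer: 27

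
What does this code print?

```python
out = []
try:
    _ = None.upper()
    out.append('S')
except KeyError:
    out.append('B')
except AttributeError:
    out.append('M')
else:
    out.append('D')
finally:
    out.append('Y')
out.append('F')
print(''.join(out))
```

Execution trace: 'M' (except AttributeError) → 'Y' (finally) → 'F' (after the try/except). Output: MYF

Answer: MYF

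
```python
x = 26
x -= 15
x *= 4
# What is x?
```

Trace:
`x = 26` → x = 26
`x -= 15` → x = 11
`x *= 4` → x = 44
So x = 44

Answer: 44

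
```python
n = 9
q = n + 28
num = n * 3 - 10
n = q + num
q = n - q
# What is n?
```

Trace:
`n = 9` → n = 9
`q = n + 28` → q = 37
`num = n * 3 - 10` → num = 17
`n = q + num` → n = 54
`q = n - q` → q = 17
So n = 54

Answer: 54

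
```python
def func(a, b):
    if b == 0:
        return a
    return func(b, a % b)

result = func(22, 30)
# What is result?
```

func(22, 30) -> func(30, 22) -> func(22, 8) -> func(8, 6) -> func(6, 2) -> func(2, 0) -> 2

Answer: 2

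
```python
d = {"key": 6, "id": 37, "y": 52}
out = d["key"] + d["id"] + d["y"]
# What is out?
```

Trace:
`d = {"key": 6, "id": 37, "y": 52}` → d = {'key': 6, 'id': 37, 'y': 52}
`out = d["key"] + d["id"] + d["y"]` → out = 95
So out = 95

Answer: 95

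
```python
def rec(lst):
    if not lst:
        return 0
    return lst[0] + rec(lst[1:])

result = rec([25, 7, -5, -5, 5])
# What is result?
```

25 + 7 + (-5) + (-5) + 5 + 0 = 27

Answer: 27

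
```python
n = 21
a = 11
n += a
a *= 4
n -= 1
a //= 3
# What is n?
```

Trace:
`n = 21` → n = 21
`a = 11` → a = 11
`n += a` → n = 32
`a *= 4` → a = 44
`n -= 1` → n = 31
`a //= 3` → a = 14
So n = 31

Answer: 31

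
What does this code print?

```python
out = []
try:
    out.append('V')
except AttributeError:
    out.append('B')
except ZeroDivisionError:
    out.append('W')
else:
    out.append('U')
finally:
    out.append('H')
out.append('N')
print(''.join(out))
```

Execution trace: 'V' (try body, no exception) → 'U' (else) → 'H' (finally) → 'N' (after the try/except). Output: VUHN

Answer: VUHN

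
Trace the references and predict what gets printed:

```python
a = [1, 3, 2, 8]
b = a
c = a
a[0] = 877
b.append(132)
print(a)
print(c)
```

Key concept: multiple aliases.
Step by step:
`a = [1, 3, 2, 8]` → a = [1, 3, 2, 8]
`b = a` → b = [1, 3, 2, 8] (same object as a)
`c = a` → c = [1, 3, 2, 8] (same object as a, b)
`a[0] = 877` → a = [877, 3, 2, 8] (same object as b, c); b = [877, 3, 2, 8] (same object as a, c); c = [877, 3, 2, 8] (same object as a, b)
`b.append(132)` → a = [877, 3, 2, 8, 132] (same object as b, c); b = [877, 3, 2, 8, 132] (same object as a, c); c = [877, 3, 2, 8, 132] (same object as a, b)
`print(a)` → prints [877, 3, 2, 8, 132]
`print(c)` → prints [877, 3, 2, 8, 132]

Answer:
[877, 3, 2, 8, 132]
[877, 3, 2, 8, 132]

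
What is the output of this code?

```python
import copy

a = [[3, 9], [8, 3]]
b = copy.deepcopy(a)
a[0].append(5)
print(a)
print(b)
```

Key concept: deep copy is fully independent.
Step by step:
`a = [[3, 9], [8, 3]]` → a = [[3, 9], [8, 3]]
`b = copy.deepcopy(a)` → b = [[3, 9], [8, 3]]
`a[0].append(5)` → a = [[3, 9, 5], [8, 3]]
`print(a)` → prints [[3, 9, 5], [8, 3]]
`print(b)` → prints [[3, 9], [8, 3]]

Answer:
[[3, 9, 5], [8, 3]]
[[3, 9], [8, 3]]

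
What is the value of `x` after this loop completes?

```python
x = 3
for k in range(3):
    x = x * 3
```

Multiply by 3, 3 times: 3 * 3^3 = 81
`x` takes the values: 3 → 9 → 27 → 81

Answer: 81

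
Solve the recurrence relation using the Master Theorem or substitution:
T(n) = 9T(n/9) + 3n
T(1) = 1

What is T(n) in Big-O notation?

By Master Theorem: a=9, b=9, f(n)=3n. Since log_9(9) = 1 and f(n) = Θ(n^1), Case 2 applies. T(n) = O(n log n).

Answer: O(n log n)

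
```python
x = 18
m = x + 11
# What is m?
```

Trace:
`x = 18` → x = 18
`m = x + 11` → m = 29
So m = 29

Answer: 29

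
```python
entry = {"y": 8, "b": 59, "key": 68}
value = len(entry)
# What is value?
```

Trace:
`entry = {"y": 8, "b": 59, "key": 68}` → entry = {'y': 8, 'b': 59, 'key': 68}
`value = len(entry)` → value = 3
So value = 3

Answer: 3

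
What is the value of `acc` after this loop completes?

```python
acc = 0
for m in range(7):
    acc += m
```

Sum of 0 to 6 = 21
`acc` takes the values: 0 → 1 → 3 → 6 → 10 → 15 → 21

Answer: 21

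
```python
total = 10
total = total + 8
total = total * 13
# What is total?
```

Trace:
`total = 10` → total = 10
`total = total + 8` → total = 18
`total = total * 13` → total = 234
So total = 234

Answer: 234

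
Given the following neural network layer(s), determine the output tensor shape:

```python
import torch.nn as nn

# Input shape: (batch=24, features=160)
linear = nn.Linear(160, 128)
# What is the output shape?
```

Input: (24, 160) -> Output: (24, 128)

Answer: (24, 128)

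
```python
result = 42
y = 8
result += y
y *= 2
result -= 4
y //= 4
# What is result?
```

Trace:
`result = 42` → result = 42
`y = 8` → y = 8
`result += y` → result = 50
`y *= 2` → y = 16
`result -= 4` → result = 46
`y //= 4` → y = 4
So result = 46

Answer: 46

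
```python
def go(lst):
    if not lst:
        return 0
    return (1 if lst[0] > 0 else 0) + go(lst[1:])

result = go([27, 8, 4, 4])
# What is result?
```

Count of positive elements in [27, 8, 4, 4] = 4

Answer: 4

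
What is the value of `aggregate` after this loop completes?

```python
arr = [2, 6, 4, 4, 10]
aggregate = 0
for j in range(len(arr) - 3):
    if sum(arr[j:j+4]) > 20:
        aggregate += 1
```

Count windows with sum > 20
`aggregate` takes the values: 0 → 1

Answer: 1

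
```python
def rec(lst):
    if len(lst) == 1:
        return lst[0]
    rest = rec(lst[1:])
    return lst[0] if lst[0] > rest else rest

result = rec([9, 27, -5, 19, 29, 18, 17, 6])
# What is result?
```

Recursive max over [9, 27, -5, 19, 29, 18, 17, 6] = 29

Answer: 29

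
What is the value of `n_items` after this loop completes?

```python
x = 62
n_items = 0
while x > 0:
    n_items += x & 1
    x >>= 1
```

Count set bits in 62 (binary: 0b111110)
`n_items` takes the values: 0 → 1 → 2 → 3 → 4 → 5

Answer: 5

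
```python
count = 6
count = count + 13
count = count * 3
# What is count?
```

Trace:
`count = 6` → count = 6
`count = count + 13` → count = 19
`count = count * 3` → count = 57
So count = 57

Answer: 57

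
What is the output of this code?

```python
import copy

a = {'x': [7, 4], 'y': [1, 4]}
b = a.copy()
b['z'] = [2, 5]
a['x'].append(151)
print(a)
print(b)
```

Key concept: shallow copy of dict with mutable values.
Step by step:
`a = {'x': [7, 4], 'y': [1, 4]}` → a = {'x': [7, 4], 'y': [1, 4]}
`b = a.copy()` → b = {'x': [7, 4], 'y': [1, 4]}
`b['z'] = [2, 5]` → b = {'x': [7, 4], 'y': [1, 4], 'z': [2, 5]}
`a['x'].append(151)` → a = {'x': [7, 4, 151], 'y': [1, 4]}; b = {'x': [7, 4, 151], 'y': [1, 4], 'z': [2, 5]}
`print(a)` → prints {'x': [7, 4, 151], 'y': [1, 4]}
`print(b)` → prints {'x': [7, 4, 151], 'y': [1, 4], 'z': [2, 5]}

Answer:
{'x': [7, 4, 151], 'y': [1, 4]}
{'x': [7, 4, 151], 'y': [1, 4], 'z': [2, 5]}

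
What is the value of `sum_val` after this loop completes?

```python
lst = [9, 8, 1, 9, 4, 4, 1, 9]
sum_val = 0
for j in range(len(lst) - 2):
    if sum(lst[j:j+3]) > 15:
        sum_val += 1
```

Count windows with sum > 15
`sum_val` takes the values: 0 → 1 → 2 → 3

Answer: 3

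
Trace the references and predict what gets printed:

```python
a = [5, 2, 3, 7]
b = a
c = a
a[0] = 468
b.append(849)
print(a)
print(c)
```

Key concept: multiple aliases.
Step by step:
`a = [5, 2, 3, 7]` → a = [5, 2, 3, 7]
`b = a` → b = [5, 2, 3, 7] (same object as a)
`c = a` → c = [5, 2, 3, 7] (same object as a, b)
`a[0] = 468` → a = [468, 2, 3, 7] (same object as b, c); b = [468, 2, 3, 7] (same object as a, c); c = [468, 2, 3, 7] (same object as a, b)
`b.append(849)` → a = [468, 2, 3, 7, 849] (same object as b, c); b = [468, 2, 3, 7, 849] (same object as a, c); c = [468, 2, 3, 7, 849] (same object as a, b)
`print(a)` → prints [468, 2, 3, 7, 849]
`print(c)` → prints [468, 2, 3, 7, 849]

Answer:
[468, 2, 3, 7, 849]
[468, 2, 3, 7, 849]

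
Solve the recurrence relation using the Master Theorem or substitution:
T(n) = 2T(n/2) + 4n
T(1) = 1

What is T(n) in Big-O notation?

By Master Theorem: a=2, b=2, f(n)=4n. Since log_2(2) = 1 and f(n) = Θ(n^1), Case 2 applies. T(n) = O(n log n).

Answer: O(n log n)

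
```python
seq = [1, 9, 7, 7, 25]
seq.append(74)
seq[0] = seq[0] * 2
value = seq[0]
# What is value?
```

Trace:
`seq = [1, 9, 7, 7, 25]` → seq = [1, 9, 7, 7, 25]
`seq.append(74)` → seq = [1, 9, 7, 7, 25, 74]
`seq[0] = seq[0] * 2` → seq = [2, 9, 7, 7, 25, 74]
`value = seq[0]` → value = 2
So value = 2

Answer: 2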